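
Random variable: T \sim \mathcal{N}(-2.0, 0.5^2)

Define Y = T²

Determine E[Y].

E[T²] = Var(T) + (E[T])² = 0.25 + 4 = 4.25

4.25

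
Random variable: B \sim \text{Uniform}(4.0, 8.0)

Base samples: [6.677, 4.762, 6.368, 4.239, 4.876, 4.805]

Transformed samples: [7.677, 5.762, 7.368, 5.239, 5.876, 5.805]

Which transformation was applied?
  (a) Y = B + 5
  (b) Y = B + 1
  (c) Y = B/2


Checking option (b) Y = B + 1:
  B = 6.677 -> Y = 7.677 ✓
  B = 4.762 -> Y = 5.762 ✓
  B = 6.368 -> Y = 7.368 ✓
All samples match this transformation.

(b) B + 1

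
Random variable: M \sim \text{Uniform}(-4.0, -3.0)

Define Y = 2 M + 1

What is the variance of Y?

For Y = aM + b: Var(Y) = a² * Var(M)
Var(M) = (-3 + 4)^2/12 = 0.083333333
Var(Y) = 2² * 0.083333333 = 4 * 0.083333333 = 0.33333333

0.33333333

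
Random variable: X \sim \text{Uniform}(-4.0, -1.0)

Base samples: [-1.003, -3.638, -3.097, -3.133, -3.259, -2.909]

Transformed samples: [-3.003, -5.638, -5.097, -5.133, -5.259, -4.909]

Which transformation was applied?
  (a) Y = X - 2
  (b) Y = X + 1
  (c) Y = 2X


Checking option (a) Y = X - 2:
  X = -1.003 -> Y = -3.003 ✓
  X = -3.638 -> Y = -5.638 ✓
  X = -3.097 -> Y = -5.097 ✓
All samples match this transformation.

(a) X - 2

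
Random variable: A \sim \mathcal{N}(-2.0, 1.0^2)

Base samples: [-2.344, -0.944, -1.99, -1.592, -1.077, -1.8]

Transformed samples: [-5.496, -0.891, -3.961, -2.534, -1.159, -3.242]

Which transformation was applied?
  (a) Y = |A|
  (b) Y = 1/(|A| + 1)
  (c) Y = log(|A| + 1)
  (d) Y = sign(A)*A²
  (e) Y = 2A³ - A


Checking option (d) Y = sign(A)*A²:
  A = -2.344 -> Y = -5.496 ✓
  A = -0.944 -> Y = -0.891 ✓
  A = -1.99 -> Y = -3.961 ✓
All samples match this transformation.

(d) sign(A)*A²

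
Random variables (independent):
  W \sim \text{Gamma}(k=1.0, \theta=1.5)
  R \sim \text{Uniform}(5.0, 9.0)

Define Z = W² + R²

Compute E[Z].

E[Z] = E[W²] + E[R²]
E[W²] = Var(W) + E[W]² = 2.25 + 2.25 = 4.5
E[R²] = Var(R) + E[R]² = 1.3333333 + 49 = 50.333333
E[Z] = 4.5 + 50.333333 = 54.833333

54.833333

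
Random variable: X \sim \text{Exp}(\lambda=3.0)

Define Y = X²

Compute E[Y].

Using E[X²] = Var(X) + (E[X])²:
E[X] = 0.33333333
Var(X) = 1/3.0^2 = 0.11111111
E[X²] = 0.11111111 + 0.33333333² = 0.11111111 + 0.11111111 = 0.22222222

0.22222222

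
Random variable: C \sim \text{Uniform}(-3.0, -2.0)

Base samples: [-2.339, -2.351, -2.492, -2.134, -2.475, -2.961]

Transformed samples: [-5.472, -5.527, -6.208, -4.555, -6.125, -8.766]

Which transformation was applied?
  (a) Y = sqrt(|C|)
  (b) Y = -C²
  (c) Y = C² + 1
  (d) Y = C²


Checking option (b) Y = -C²:
  C = -2.339 -> Y = -5.472 ✓
  C = -2.351 -> Y = -5.527 ✓
  C = -2.492 -> Y = -6.208 ✓
All samples match this transformation.

(b) -C²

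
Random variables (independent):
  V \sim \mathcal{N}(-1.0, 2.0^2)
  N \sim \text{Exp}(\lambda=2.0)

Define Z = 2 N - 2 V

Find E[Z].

E[Z] = -2*E[V] + 2*E[N]
E[V] = -1
E[N] = 0.5
E[Z] = -2*(-1) + 2*0.5 = 3

3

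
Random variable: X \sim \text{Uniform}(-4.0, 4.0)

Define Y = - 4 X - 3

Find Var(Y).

For Y = aX + b: Var(Y) = a² * Var(X)
Var(X) = (4 + 4)^2/12 = 5.3333333
Var(Y) = (-4)² * 5.3333333 = 16 * 5.3333333 = 85.333333

85.333333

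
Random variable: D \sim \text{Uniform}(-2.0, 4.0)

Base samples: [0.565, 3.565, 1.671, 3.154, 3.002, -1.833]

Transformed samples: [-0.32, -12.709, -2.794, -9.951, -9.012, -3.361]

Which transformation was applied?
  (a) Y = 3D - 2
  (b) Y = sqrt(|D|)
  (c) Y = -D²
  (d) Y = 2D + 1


Checking option (c) Y = -D²:
  D = 0.565 -> Y = -0.32 ✓
  D = 3.565 -> Y = -12.709 ✓
  D = 1.671 -> Y = -2.794 ✓
All samples match this transformation.

(c) -D²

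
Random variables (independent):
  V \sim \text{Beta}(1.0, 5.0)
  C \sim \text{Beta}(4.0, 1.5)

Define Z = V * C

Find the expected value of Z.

For independent RVs: E[XY] = E[X]*E[Y]
E[V] = 0.16666667
E[C] = 0.72727273
E[Z] = 0.16666667 * 0.72727273 = 0.12121212

0.12121212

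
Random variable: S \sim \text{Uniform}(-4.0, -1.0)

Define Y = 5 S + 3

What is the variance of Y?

For Y = aS + b: Var(Y) = a² * Var(S)
Var(S) = (-1 + 4)^2/12 = 0.75
Var(Y) = 5² * 0.75 = 25 * 0.75 = 18.75

18.75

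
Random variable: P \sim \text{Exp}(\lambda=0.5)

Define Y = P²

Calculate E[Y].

E[P²] = Var(P) + (E[P])² = 4 + 4 = 8

8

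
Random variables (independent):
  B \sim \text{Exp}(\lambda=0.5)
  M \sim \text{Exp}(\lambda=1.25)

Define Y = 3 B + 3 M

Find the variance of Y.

For independent RVs: Var(aX + bY) = a²Var(X) + b²Var(Y)
Var(B) = 4
Var(M) = 0.64
Var(Y) = 3²*4 + 3²*0.64
= 9*4 + 9*0.64 = 41.76

41.76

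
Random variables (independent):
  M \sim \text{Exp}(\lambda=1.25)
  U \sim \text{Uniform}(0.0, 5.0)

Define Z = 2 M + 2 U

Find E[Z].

E[Z] = 2*E[M] + 2*E[U]
E[M] = 0.8
E[U] = 2.5
E[Z] = 2*0.8 + 2*2.5 = 6.6

6.6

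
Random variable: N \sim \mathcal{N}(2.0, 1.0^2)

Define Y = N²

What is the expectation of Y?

E[N²] = Var(N) + (E[N])² = 1 + 4 = 5

5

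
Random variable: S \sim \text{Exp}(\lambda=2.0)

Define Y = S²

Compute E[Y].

Using E[X²] = Var(X) + (E[X])²:
E[S] = 0.5
Var(S) = 1/2.0^2 = 0.25
E[S²] = 0.25 + 0.5² = 0.25 + 0.25 = 0.5

0.5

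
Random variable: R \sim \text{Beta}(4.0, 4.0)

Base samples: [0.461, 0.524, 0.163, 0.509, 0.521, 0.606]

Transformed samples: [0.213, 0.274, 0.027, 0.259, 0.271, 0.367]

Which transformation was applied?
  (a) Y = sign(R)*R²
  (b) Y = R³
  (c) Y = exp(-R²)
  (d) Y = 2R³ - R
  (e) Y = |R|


Checking option (a) Y = sign(R)*R²:
  R = 0.461 -> Y = 0.213 ✓
  R = 0.524 -> Y = 0.274 ✓
  R = 0.163 -> Y = 0.027 ✓
All samples match this transformation.

(a) sign(R)*R²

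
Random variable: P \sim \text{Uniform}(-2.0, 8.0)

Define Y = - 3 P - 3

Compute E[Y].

For Y = -3P - 3:
E[Y] = -3 * E[P] - 3
E[P] = (-2 + 8)/2 = 3
E[Y] = -3 * 3 - 3 = -12

-12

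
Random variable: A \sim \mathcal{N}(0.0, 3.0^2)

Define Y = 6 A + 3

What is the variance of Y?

For Y = aA + b: Var(Y) = a² * Var(A)
Var(A) = 3.0^2 = 9
Var(Y) = 6² * 9 = 36 * 9 = 324

324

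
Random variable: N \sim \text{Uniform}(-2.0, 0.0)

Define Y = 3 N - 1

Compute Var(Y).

For Y = aN + b: Var(Y) = a² * Var(N)
Var(N) = (0 + 2)^2/12 = 0.33333333
Var(Y) = 3² * 0.33333333 = 9 * 0.33333333 = 3

3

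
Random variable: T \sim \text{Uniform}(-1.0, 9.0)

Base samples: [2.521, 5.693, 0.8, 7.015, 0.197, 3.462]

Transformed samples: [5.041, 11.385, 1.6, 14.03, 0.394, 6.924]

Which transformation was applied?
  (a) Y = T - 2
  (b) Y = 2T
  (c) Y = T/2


Checking option (b) Y = 2T:
  T = 2.521 -> Y = 5.041 ✓
  T = 5.693 -> Y = 11.385 ✓
  T = 0.8 -> Y = 1.6 ✓
All samples match this transformation.

(b) 2T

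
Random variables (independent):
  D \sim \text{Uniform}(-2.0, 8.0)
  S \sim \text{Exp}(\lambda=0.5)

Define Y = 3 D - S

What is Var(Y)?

For independent RVs: Var(aX + bY) = a²Var(X) + b²Var(Y)
Var(D) = 8.3333333
Var(S) = 4
Var(Y) = 3²*8.3333333 + (-1)²*4
= 9*8.3333333 + 1*4 = 79

79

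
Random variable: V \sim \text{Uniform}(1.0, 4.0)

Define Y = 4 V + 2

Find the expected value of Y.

For Y = 4V + 2:
E[Y] = 4 * E[V] + 2
E[V] = (1 + 4)/2 = 2.5
E[Y] = 4 * 2.5 + 2 = 12

12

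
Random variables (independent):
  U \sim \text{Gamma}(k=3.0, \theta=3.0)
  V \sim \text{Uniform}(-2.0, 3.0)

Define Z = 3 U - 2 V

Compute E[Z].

E[Z] = 3*E[U] - 2*E[V]
E[U] = 9
E[V] = 0.5
E[Z] = 3*9 - 2*0.5 = 26

26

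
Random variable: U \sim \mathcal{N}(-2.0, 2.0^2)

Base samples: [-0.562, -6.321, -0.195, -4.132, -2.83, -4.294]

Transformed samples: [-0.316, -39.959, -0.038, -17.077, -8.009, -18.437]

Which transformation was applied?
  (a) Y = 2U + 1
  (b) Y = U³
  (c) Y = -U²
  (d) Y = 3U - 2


Checking option (c) Y = -U²:
  U = -0.562 -> Y = -0.316 ✓
  U = -6.321 -> Y = -39.959 ✓
  U = -0.195 -> Y = -0.038 ✓
All samples match this transformation.

(c) -U²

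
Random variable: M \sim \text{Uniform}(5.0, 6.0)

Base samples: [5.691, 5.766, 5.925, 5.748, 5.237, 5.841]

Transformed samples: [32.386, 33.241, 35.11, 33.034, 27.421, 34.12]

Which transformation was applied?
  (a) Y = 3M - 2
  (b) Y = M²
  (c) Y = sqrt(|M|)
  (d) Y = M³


Checking option (b) Y = M²:
  M = 5.691 -> Y = 32.386 ✓
  M = 5.766 -> Y = 33.241 ✓
  M = 5.925 -> Y = 35.11 ✓
All samples match this transformation.

(b) M²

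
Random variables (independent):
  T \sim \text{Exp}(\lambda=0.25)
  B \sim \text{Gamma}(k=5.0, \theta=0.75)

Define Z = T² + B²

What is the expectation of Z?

E[Z] = E[T²] + E[B²]
E[T²] = Var(T) + E[T]² = 16 + 16 = 32
E[B²] = Var(B) + E[B]² = 2.8125 + 14.0625 = 16.875
E[Z] = 32 + 16.875 = 48.875

48.875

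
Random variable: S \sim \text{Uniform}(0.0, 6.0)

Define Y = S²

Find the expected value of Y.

E[S²] = Var(S) + (E[S])² = 3 + 9 = 12

12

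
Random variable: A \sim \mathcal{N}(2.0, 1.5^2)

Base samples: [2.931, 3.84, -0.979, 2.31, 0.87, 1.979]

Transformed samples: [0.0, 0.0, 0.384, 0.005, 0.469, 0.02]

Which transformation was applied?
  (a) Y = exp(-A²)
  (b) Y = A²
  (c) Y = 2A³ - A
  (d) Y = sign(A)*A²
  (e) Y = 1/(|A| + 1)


Checking option (a) Y = exp(-A²):
  A = 2.931 -> Y = 0.0 ✓
  A = 3.84 -> Y = 0.0 ✓
  A = -0.979 -> Y = 0.384 ✓
All samples match this transformation.

(a) exp(-A²)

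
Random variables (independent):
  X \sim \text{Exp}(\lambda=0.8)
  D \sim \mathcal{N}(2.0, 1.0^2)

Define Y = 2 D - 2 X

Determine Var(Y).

For independent RVs: Var(aX + bY) = a²Var(X) + b²Var(Y)
Var(X) = 1.5625
Var(D) = 1
Var(Y) = (-2)²*1.5625 + 2²*1
= 4*1.5625 + 4*1 = 10.25

10.25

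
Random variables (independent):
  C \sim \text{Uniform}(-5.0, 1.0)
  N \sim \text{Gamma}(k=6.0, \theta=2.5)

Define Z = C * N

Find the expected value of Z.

For independent RVs: E[XY] = E[X]*E[Y]
E[C] = -2
E[N] = 15
E[Z] = -2 * 15 = -30

-30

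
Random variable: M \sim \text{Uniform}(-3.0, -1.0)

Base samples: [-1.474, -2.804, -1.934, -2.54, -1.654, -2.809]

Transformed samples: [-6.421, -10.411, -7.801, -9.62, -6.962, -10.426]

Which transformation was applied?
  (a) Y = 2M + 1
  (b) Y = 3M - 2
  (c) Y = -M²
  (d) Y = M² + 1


Checking option (b) Y = 3M - 2:
  M = -1.474 -> Y = -6.421 ✓
  M = -2.804 -> Y = -10.411 ✓
  M = -1.934 -> Y = -7.801 ✓
All samples match this transformation.

(b) 3M - 2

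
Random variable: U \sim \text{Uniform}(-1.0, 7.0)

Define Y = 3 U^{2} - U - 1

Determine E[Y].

E[Y] = 3*E[U²] - 1*E[U] - 1
E[U] = 3
E[U²] = Var(U) + (E[U])² = 5.3333333 + 9 = 14.333333
E[Y] = 3*14.333333 - 1*3 - 1 = 39

39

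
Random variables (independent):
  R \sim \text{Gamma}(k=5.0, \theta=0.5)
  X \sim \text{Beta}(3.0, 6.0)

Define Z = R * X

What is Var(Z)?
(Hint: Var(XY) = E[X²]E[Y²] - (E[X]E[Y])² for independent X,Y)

Var(XY) = E[X²]E[Y²] - (E[X]E[Y])²
E[R] = 2.5, Var(R) = 1.25
E[X] = 0.33333333, Var(X) = 0.022222222
E[R²] = 1.25 + 2.5² = 7.5
E[X²] = 0.022222222 + 0.33333333² = 0.13333333
Var(Z) = 7.5*0.13333333 - (2.5*0.33333333)²
= 1 - 0.69444444 = 0.30555556

0.30555556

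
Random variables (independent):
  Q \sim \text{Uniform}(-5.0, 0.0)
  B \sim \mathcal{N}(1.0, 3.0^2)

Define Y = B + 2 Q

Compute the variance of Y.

For independent RVs: Var(aX + bY) = a²Var(X) + b²Var(Y)
Var(Q) = 2.0833333
Var(B) = 9
Var(Y) = 2²*2.0833333 + 1²*9
= 4*2.0833333 + 1*9 = 17.333333

17.333333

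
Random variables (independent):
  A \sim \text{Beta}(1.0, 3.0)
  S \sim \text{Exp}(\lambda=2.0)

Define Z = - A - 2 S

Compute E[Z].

E[Z] = -1*E[A] - 2*E[S]
E[A] = 0.25
E[S] = 0.5
E[Z] = -1*0.25 - 2*0.5 = -1.25

-1.25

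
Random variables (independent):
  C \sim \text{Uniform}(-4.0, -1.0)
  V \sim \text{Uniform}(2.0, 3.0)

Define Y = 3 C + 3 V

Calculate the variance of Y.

For independent RVs: Var(aX + bY) = a²Var(X) + b²Var(Y)
Var(C) = 0.75
Var(V) = 0.083333333
Var(Y) = 3²*0.75 + 3²*0.083333333
= 9*0.75 + 9*0.083333333 = 7.5

7.5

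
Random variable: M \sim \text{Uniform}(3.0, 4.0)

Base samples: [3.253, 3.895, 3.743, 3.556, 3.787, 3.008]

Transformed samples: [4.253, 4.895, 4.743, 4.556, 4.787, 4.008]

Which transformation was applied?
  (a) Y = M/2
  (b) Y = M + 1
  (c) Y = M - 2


Checking option (b) Y = M + 1:
  M = 3.253 -> Y = 4.253 ✓
  M = 3.895 -> Y = 4.895 ✓
  M = 3.743 -> Y = 4.743 ✓
All samples match this transformation.

(b) M + 1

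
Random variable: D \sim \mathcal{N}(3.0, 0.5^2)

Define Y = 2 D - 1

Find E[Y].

For Y = 2D - 1:
E[Y] = 2 * E[D] - 1
E[D] = 3.0 = 3
E[Y] = 2 * 3 - 1 = 5

5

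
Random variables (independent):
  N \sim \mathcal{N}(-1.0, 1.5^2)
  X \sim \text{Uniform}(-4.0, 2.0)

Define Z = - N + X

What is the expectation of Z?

E[Z] = -1*E[N] + 1*E[X]
E[N] = -1
E[X] = -1
E[Z] = -1*(-1) + 1*(-1) = 0

0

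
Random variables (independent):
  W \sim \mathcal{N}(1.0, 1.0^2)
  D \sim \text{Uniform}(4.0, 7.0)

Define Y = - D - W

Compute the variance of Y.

For independent RVs: Var(aX + bY) = a²Var(X) + b²Var(Y)
Var(W) = 1
Var(D) = 0.75
Var(Y) = (-1)²*1 + (-1)²*0.75
= 1*1 + 1*0.75 = 1.75

1.75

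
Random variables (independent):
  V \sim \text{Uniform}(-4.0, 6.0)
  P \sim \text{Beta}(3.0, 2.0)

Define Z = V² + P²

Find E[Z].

E[Z] = E[V²] + E[P²]
E[V²] = Var(V) + E[V]² = 8.3333333 + 1 = 9.3333333
E[P²] = Var(P) + E[P]² = 0.04 + 0.36 = 0.4
E[Z] = 9.3333333 + 0.4 = 9.7333333

9.7333333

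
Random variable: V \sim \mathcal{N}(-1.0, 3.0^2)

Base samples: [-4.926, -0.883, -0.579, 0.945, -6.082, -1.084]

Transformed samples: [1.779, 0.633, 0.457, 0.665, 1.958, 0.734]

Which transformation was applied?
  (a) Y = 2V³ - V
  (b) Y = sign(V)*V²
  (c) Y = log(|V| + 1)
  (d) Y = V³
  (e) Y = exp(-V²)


Checking option (c) Y = log(|V| + 1):
  V = -4.926 -> Y = 1.779 ✓
  V = -0.883 -> Y = 0.633 ✓
  V = -0.579 -> Y = 0.457 ✓
All samples match this transformation.

(c) log(|V| + 1)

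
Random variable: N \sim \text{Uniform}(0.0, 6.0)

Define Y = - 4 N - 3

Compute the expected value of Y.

For Y = -4N - 3:
E[Y] = -4 * E[N] - 3
E[N] = (0 + 6)/2 = 3
E[Y] = -4 * 3 - 3 = -15

-15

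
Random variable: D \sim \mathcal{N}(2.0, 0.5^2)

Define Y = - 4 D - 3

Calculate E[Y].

For Y = -4D - 3:
E[Y] = -4 * E[D] - 3
E[D] = 2.0 = 2
E[Y] = -4 * 2 - 3 = -11

-11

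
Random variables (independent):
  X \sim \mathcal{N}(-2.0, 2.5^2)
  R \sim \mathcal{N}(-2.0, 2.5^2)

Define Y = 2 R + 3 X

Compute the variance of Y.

For independent RVs: Var(aX + bY) = a²Var(X) + b²Var(Y)
Var(X) = 6.25
Var(R) = 6.25
Var(Y) = 3²*6.25 + 2²*6.25
= 9*6.25 + 4*6.25 = 81.25

81.25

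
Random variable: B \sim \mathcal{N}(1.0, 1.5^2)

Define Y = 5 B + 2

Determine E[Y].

For Y = 5B + 2:
E[Y] = 5 * E[B] + 2
E[B] = 1.0 = 1
E[Y] = 5 * 1 + 2 = 7

7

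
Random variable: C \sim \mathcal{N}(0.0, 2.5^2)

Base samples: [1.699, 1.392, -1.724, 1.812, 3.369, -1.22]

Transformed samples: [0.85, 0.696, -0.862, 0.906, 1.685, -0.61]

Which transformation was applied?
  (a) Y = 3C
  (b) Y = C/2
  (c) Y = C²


Checking option (b) Y = C/2:
  C = 1.699 -> Y = 0.85 ✓
  C = 1.392 -> Y = 0.696 ✓
  C = -1.724 -> Y = -0.862 ✓
All samples match this transformation.

(b) C/2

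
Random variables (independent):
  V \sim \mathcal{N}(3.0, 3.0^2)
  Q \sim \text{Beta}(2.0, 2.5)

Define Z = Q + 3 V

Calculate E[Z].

E[Z] = 3*E[V] + 1*E[Q]
E[V] = 3
E[Q] = 0.44444444
E[Z] = 3*3 + 1*0.44444444 = 9.4444444

9.4444444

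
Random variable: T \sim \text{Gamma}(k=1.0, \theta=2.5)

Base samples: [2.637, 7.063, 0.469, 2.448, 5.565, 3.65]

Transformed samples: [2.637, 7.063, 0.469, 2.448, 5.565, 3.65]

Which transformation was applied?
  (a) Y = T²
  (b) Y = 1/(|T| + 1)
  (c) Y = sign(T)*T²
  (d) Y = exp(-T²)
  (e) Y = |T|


Checking option (e) Y = |T|:
  T = 2.637 -> Y = 2.637 ✓
  T = 7.063 -> Y = 7.063 ✓
  T = 0.469 -> Y = 0.469 ✓
All samples match this transformation.

(e) |T|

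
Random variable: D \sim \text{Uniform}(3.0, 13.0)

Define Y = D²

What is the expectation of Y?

Using E[X²] = Var(X) + (E[X])²:
E[D] = 8
Var(D) = (13 - 3)^2/12 = 8.3333333
E[D²] = 8.3333333 + 8² = 8.3333333 + 64 = 72.333333

72.333333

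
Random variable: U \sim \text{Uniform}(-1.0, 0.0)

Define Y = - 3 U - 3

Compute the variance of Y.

For Y = aU + b: Var(Y) = a² * Var(U)
Var(U) = (0 + 1)^2/12 = 0.083333333
Var(Y) = (-3)² * 0.083333333 = 9 * 0.083333333 = 0.75

0.75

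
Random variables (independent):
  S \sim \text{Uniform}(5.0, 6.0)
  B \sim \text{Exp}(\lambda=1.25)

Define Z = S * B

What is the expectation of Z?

For independent RVs: E[XY] = E[X]*E[Y]
E[S] = 5.5
E[B] = 0.8
E[Z] = 5.5 * 0.8 = 4.4

4.4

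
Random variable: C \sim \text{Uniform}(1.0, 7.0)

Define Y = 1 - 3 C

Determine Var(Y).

For Y = aC + b: Var(Y) = a² * Var(C)
Var(C) = (7 - 1)^2/12 = 3
Var(Y) = (-3)² * 3 = 9 * 3 = 27

27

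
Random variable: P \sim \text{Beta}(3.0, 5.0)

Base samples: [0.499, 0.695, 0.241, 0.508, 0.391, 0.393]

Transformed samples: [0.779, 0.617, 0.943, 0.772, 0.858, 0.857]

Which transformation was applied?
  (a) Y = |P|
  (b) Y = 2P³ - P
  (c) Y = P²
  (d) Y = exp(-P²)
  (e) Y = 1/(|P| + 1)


Checking option (d) Y = exp(-P²):
  P = 0.499 -> Y = 0.779 ✓
  P = 0.695 -> Y = 0.617 ✓
  P = 0.241 -> Y = 0.943 ✓
All samples match this transformation.

(d) exp(-P²)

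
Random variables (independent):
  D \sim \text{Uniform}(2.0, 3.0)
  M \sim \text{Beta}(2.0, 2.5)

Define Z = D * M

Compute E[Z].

For independent RVs: E[XY] = E[X]*E[Y]
E[D] = 2.5
E[M] = 0.44444444
E[Z] = 2.5 * 0.44444444 = 1.1111111

1.1111111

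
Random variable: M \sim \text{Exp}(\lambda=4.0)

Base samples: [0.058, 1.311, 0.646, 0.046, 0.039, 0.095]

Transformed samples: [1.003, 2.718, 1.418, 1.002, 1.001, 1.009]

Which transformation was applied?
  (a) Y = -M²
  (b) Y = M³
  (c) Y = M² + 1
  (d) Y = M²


Checking option (c) Y = M² + 1:
  M = 0.058 -> Y = 1.003 ✓
  M = 1.311 -> Y = 2.718 ✓
  M = 0.646 -> Y = 1.418 ✓
All samples match this transformation.

(c) M² + 1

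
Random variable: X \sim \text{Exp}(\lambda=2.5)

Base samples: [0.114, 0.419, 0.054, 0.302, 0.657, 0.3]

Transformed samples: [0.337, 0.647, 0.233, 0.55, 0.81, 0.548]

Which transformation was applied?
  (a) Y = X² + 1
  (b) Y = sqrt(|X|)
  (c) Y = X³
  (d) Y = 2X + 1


Checking option (b) Y = sqrt(|X|):
  X = 0.114 -> Y = 0.337 ✓
  X = 0.419 -> Y = 0.647 ✓
  X = 0.054 -> Y = 0.233 ✓
All samples match this transformation.

(b) sqrt(|X|)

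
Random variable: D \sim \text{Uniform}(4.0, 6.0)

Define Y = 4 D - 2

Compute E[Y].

For Y = 4D - 2:
E[Y] = 4 * E[D] - 2
E[D] = (4 + 6)/2 = 5
E[Y] = 4 * 5 - 2 = 18

18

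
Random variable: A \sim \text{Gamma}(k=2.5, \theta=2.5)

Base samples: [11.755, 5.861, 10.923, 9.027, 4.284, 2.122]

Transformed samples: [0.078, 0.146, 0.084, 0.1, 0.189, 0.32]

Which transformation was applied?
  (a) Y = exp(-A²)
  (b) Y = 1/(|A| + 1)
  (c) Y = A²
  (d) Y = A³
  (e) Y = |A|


Checking option (b) Y = 1/(|A| + 1):
  A = 11.755 -> Y = 0.078 ✓
  A = 5.861 -> Y = 0.146 ✓
  A = 10.923 -> Y = 0.084 ✓
All samples match this transformation.

(b) 1/(|A| + 1)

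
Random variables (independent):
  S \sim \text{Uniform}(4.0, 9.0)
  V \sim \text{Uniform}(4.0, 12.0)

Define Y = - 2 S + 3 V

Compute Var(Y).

For independent RVs: Var(aX + bY) = a²Var(X) + b²Var(Y)
Var(S) = 2.0833333
Var(V) = 5.3333333
Var(Y) = (-2)²*2.0833333 + 3²*5.3333333
= 4*2.0833333 + 9*5.3333333 = 56.333333

56.333333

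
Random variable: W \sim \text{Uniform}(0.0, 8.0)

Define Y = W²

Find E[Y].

Using E[X²] = Var(X) + (E[X])²:
E[W] = 4
Var(W) = (8 - 0)^2/12 = 5.3333333
E[W²] = 5.3333333 + 4² = 5.3333333 + 16 = 21.333333

21.333333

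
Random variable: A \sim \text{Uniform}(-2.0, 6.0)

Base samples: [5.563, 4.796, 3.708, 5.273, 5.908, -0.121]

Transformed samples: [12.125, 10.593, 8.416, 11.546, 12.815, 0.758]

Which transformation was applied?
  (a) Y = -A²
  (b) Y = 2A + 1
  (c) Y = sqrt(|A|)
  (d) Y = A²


Checking option (b) Y = 2A + 1:
  A = 5.563 -> Y = 12.125 ✓
  A = 4.796 -> Y = 10.593 ✓
  A = 3.708 -> Y = 8.416 ✓
All samples match this transformation.

(b) 2A + 1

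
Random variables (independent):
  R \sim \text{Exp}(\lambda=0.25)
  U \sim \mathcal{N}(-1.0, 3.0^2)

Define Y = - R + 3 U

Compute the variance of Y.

For independent RVs: Var(aX + bY) = a²Var(X) + b²Var(Y)
Var(R) = 16
Var(U) = 9
Var(Y) = (-1)²*16 + 3²*9
= 1*16 + 9*9 = 97

97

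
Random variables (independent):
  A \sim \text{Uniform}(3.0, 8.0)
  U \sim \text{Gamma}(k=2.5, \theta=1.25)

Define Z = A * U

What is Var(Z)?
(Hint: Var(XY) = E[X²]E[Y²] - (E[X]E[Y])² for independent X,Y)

Var(XY) = E[X²]E[Y²] - (E[X]E[Y])²
E[A] = 5.5, Var(A) = 2.0833333
E[U] = 3.125, Var(U) = 3.90625
E[A²] = 2.0833333 + 5.5² = 32.333333
E[U²] = 3.90625 + 3.125² = 13.671875
Var(Z) = 32.333333*13.671875 - (5.5*3.125)²
= 442.05729 - 295.41016 = 146.64714

146.64714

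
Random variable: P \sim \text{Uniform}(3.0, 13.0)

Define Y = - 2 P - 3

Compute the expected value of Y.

For Y = -2P - 3:
E[Y] = -2 * E[P] - 3
E[P] = (3 + 13)/2 = 8
E[Y] = -2 * 8 - 3 = -19

-19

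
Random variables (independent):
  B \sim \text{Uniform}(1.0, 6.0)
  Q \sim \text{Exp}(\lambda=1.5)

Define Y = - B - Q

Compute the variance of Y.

For independent RVs: Var(aX + bY) = a²Var(X) + b²Var(Y)
Var(B) = 2.0833333
Var(Q) = 0.44444444
Var(Y) = (-1)²*2.0833333 + (-1)²*0.44444444
= 1*2.0833333 + 1*0.44444444 = 2.5277778

2.5277778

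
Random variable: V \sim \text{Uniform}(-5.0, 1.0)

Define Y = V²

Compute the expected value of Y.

Using E[X²] = Var(X) + (E[X])²:
E[V] = -2
Var(V) = (1 + 5)^2/12 = 3
E[V²] = 3 + (-2)² = 3 + 4 = 7

7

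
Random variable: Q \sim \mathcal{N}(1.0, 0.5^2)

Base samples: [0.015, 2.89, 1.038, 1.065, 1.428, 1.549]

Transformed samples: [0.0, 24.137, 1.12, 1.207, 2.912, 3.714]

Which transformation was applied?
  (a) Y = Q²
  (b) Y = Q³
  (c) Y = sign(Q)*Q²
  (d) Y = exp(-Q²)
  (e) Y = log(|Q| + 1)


Checking option (b) Y = Q³:
  Q = 0.015 -> Y = 0.0 ✓
  Q = 2.89 -> Y = 24.137 ✓
  Q = 1.038 -> Y = 1.12 ✓
All samples match this transformation.

(b) Q³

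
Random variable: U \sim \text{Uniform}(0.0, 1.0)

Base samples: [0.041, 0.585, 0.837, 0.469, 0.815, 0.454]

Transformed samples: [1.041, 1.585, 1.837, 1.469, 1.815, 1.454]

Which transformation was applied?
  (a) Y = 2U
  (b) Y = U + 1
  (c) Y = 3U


Checking option (b) Y = U + 1:
  U = 0.041 -> Y = 1.041 ✓
  U = 0.585 -> Y = 1.585 ✓
  U = 0.837 -> Y = 1.837 ✓
All samples match this transformation.

(b) U + 1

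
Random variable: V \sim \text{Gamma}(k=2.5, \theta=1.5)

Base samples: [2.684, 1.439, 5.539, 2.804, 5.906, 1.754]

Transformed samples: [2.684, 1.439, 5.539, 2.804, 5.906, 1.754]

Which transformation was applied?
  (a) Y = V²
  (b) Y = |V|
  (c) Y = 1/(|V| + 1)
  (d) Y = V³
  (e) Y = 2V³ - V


Checking option (b) Y = |V|:
  V = 2.684 -> Y = 2.684 ✓
  V = 1.439 -> Y = 1.439 ✓
  V = 5.539 -> Y = 5.539 ✓
All samples match this transformation.

(b) |V|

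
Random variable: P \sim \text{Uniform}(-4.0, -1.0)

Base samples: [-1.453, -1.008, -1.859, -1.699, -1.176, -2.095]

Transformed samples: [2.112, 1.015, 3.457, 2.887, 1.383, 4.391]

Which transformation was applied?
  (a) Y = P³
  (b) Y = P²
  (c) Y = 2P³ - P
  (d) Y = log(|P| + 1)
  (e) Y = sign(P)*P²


Checking option (b) Y = P²:
  P = -1.453 -> Y = 2.112 ✓
  P = -1.008 -> Y = 1.015 ✓
  P = -1.859 -> Y = 3.457 ✓
All samples match this transformation.

(b) P²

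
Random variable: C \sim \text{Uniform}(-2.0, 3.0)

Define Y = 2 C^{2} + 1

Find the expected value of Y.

E[Y] = 2*E[C²] + 1
E[C] = 0.5
E[C²] = Var(C) + (E[C])² = 2.0833333 + 0.25 = 2.3333333
E[Y] = 2*2.3333333 + 1 = 5.6666667

5.6666667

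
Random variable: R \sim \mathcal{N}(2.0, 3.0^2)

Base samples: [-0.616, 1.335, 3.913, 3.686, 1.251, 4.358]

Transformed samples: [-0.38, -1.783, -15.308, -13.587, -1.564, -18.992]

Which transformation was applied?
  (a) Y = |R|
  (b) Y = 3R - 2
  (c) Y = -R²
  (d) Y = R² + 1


Checking option (c) Y = -R²:
  R = -0.616 -> Y = -0.38 ✓
  R = 1.335 -> Y = -1.783 ✓
  R = 3.913 -> Y = -15.308 ✓
All samples match this transformation.

(c) -R²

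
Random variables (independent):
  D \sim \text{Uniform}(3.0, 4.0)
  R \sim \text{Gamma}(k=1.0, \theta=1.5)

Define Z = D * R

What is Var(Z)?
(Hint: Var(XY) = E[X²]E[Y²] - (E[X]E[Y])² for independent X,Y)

Var(XY) = E[X²]E[Y²] - (E[X]E[Y])²
E[D] = 3.5, Var(D) = 0.083333333
E[R] = 1.5, Var(R) = 2.25
E[D²] = 0.083333333 + 3.5² = 12.333333
E[R²] = 2.25 + 1.5² = 4.5
Var(Z) = 12.333333*4.5 - (3.5*1.5)²
= 55.5 - 27.5625 = 27.9375

27.9375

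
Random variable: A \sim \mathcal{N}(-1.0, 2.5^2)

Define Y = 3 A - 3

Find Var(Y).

For Y = aA + b: Var(Y) = a² * Var(A)
Var(A) = 2.5^2 = 6.25
Var(Y) = 3² * 6.25 = 9 * 6.25 = 56.25

56.25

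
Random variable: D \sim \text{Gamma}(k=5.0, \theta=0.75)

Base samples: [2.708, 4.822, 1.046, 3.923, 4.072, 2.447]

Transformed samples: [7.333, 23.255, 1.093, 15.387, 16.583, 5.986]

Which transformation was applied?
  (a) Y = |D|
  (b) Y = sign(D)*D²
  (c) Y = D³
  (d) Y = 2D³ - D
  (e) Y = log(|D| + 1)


Checking option (b) Y = sign(D)*D²:
  D = 2.708 -> Y = 7.333 ✓
  D = 4.822 -> Y = 23.255 ✓
  D = 1.046 -> Y = 1.093 ✓
All samples match this transformation.

(b) sign(D)*D²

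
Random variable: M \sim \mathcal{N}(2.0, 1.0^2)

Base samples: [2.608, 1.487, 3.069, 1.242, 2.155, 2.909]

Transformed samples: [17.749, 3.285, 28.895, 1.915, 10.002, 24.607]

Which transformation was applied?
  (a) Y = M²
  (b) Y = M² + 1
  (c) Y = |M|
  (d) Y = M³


Checking option (d) Y = M³:
  M = 2.608 -> Y = 17.749 ✓
  M = 1.487 -> Y = 3.285 ✓
  M = 3.069 -> Y = 28.895 ✓
All samples match this transformation.

(d) M³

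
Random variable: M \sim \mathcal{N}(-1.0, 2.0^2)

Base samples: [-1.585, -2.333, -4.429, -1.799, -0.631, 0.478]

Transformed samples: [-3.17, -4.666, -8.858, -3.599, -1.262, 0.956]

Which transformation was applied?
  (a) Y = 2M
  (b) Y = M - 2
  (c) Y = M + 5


Checking option (a) Y = 2M:
  M = -1.585 -> Y = -3.17 ✓
  M = -2.333 -> Y = -4.666 ✓
  M = -4.429 -> Y = -8.858 ✓
All samples match this transformation.

(a) 2M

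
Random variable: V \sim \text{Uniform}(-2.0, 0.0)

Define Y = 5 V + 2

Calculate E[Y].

For Y = 5V + 2:
E[Y] = 5 * E[V] + 2
E[V] = (-2 + 0)/2 = -1
E[Y] = 5 * (-1) + 2 = -3

-3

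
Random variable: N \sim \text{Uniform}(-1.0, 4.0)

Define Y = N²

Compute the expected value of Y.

E[N²] = Var(N) + (E[N])² = 2.0833333 + 2.25 = 4.3333333

4.3333333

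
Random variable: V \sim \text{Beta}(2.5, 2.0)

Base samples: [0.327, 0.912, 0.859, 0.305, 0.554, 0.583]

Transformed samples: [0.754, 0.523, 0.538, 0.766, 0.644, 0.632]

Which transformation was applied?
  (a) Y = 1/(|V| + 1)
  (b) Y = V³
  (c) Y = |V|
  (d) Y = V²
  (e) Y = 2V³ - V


Checking option (a) Y = 1/(|V| + 1):
  V = 0.327 -> Y = 0.754 ✓
  V = 0.912 -> Y = 0.523 ✓
  V = 0.859 -> Y = 0.538 ✓
All samples match this transformation.

(a) 1/(|V| + 1)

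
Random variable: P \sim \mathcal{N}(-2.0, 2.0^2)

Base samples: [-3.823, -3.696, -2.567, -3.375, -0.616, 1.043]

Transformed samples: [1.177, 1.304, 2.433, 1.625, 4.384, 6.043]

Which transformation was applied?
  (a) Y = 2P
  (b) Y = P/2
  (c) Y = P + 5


Checking option (c) Y = P + 5:
  P = -3.823 -> Y = 1.177 ✓
  P = -3.696 -> Y = 1.304 ✓
  P = -2.567 -> Y = 2.433 ✓
All samples match this transformation.

(c) P + 5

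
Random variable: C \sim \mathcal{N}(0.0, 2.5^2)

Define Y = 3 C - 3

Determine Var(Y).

For Y = aC + b: Var(Y) = a² * Var(C)
Var(C) = 2.5^2 = 6.25
Var(Y) = 3² * 6.25 = 9 * 6.25 = 56.25

56.25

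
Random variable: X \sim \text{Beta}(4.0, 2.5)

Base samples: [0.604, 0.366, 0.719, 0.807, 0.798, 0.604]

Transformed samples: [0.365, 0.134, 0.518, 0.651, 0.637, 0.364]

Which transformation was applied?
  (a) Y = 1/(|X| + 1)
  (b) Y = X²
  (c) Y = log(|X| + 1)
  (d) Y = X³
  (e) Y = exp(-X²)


Checking option (b) Y = X²:
  X = 0.604 -> Y = 0.365 ✓
  X = 0.366 -> Y = 0.134 ✓
  X = 0.719 -> Y = 0.518 ✓
All samples match this transformation.

(b) X²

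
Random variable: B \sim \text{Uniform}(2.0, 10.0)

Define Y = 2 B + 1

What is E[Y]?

For Y = 2B + 1:
E[Y] = 2 * E[B] + 1
E[B] = (2 + 10)/2 = 6
E[Y] = 2 * 6 + 1 = 13

13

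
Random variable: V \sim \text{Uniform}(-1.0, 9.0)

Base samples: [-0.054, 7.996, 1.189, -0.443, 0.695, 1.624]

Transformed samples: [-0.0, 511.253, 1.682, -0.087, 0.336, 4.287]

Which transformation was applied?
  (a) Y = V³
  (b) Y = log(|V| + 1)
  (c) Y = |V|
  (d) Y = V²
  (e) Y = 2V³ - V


Checking option (a) Y = V³:
  V = -0.054 -> Y = -0.0 ✓
  V = 7.996 -> Y = 511.253 ✓
  V = 1.189 -> Y = 1.682 ✓
All samples match this transformation.

(a) V³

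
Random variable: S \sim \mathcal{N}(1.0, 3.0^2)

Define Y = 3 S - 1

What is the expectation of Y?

For Y = 3S - 1:
E[Y] = 3 * E[S] - 1
E[S] = 1.0 = 1
E[Y] = 3 * 1 - 1 = 2

2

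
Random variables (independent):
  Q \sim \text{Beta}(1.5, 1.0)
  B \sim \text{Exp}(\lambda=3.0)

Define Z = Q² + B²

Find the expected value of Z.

E[Z] = E[Q²] + E[B²]
E[Q²] = Var(Q) + E[Q]² = 0.068571429 + 0.36 = 0.42857143
E[B²] = Var(B) + E[B]² = 0.11111111 + 0.11111111 = 0.22222222
E[Z] = 0.42857143 + 0.22222222 = 0.65079365

0.65079365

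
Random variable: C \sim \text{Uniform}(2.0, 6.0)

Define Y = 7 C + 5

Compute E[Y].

For Y = 7C + 5:
E[Y] = 7 * E[C] + 5
E[C] = (2 + 6)/2 = 4
E[Y] = 7 * 4 + 5 = 33

33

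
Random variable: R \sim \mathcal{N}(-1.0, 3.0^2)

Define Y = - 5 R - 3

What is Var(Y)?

For Y = aR + b: Var(Y) = a² * Var(R)
Var(R) = 3.0^2 = 9
Var(Y) = (-5)² * 9 = 25 * 9 = 225

225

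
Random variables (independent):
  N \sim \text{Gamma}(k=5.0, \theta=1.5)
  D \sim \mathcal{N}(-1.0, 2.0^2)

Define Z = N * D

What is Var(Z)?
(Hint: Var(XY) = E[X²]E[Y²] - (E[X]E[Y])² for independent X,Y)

Var(XY) = E[X²]E[Y²] - (E[X]E[Y])²
E[N] = 7.5, Var(N) = 11.25
E[D] = -1, Var(D) = 4
E[N²] = 11.25 + 7.5² = 67.5
E[D²] = 4 + (-1)² = 5
Var(Z) = 67.5*5 - (7.5*(-1))²
= 337.5 - 56.25 = 281.25

281.25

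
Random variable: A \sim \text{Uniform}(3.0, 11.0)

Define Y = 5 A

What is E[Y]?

For Y = 5A:
E[Y] = 5 * E[A]
E[A] = (3 + 11)/2 = 7
E[Y] = 5 * 7 = 35

35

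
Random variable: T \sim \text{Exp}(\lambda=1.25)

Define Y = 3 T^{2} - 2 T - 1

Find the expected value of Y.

E[Y] = 3*E[T²] - 2*E[T] - 1
E[T] = 0.8
E[T²] = Var(T) + (E[T])² = 0.64 + 0.64 = 1.28
E[Y] = 3*1.28 - 2*0.8 - 1 = 1.24

1.24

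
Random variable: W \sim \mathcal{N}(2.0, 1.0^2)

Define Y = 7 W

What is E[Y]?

For Y = 7W:
E[Y] = 7 * E[W]
E[W] = 2.0 = 2
E[Y] = 7 * 2 = 14

14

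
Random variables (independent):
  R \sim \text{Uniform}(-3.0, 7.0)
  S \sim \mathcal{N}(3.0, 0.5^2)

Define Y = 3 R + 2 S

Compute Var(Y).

For independent RVs: Var(aX + bY) = a²Var(X) + b²Var(Y)
Var(R) = 8.3333333
Var(S) = 0.25
Var(Y) = 3²*8.3333333 + 2²*0.25
= 9*8.3333333 + 4*0.25 = 76

76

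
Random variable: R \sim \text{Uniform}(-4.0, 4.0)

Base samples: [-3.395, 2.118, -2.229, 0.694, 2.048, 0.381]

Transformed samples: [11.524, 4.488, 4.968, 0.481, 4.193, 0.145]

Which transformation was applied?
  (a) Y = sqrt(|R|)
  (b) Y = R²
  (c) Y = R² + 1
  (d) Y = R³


Checking option (b) Y = R²:
  R = -3.395 -> Y = 11.524 ✓
  R = 2.118 -> Y = 4.488 ✓
  R = -2.229 -> Y = 4.968 ✓
All samples match this transformation.

(b) R²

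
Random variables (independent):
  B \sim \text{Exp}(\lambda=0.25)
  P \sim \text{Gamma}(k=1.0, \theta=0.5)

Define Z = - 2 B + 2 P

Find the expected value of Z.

E[Z] = -2*E[B] + 2*E[P]
E[B] = 4
E[P] = 0.5
E[Z] = -2*4 + 2*0.5 = -7

-7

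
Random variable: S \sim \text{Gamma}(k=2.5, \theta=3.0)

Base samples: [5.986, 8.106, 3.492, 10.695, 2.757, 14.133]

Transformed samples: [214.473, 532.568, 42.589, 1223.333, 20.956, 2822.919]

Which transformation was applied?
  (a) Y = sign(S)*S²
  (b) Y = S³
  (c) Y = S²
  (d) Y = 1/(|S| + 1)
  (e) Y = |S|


Checking option (b) Y = S³:
  S = 5.986 -> Y = 214.473 ✓
  S = 8.106 -> Y = 532.568 ✓
  S = 3.492 -> Y = 42.589 ✓
All samples match this transformation.

(b) S³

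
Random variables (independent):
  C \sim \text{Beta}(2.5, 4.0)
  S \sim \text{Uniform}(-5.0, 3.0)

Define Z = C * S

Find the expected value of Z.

For independent RVs: E[XY] = E[X]*E[Y]
E[C] = 0.38461538
E[S] = -1
E[Z] = 0.38461538 * (-1) = -0.38461538

-0.38461538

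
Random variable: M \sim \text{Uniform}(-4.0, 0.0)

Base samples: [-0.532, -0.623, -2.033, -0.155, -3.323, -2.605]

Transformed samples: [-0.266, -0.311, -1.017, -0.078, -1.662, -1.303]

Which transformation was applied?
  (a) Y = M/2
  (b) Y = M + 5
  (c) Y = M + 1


Checking option (a) Y = M/2:
  M = -0.532 -> Y = -0.266 ✓
  M = -0.623 -> Y = -0.311 ✓
  M = -2.033 -> Y = -1.017 ✓
All samples match this transformation.

(a) M/2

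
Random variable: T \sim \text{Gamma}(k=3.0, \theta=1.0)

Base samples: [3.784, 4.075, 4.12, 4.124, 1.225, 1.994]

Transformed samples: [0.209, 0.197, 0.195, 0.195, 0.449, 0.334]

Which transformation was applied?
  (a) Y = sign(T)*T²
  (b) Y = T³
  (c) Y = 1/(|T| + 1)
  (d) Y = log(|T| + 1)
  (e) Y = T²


Checking option (c) Y = 1/(|T| + 1):
  T = 3.784 -> Y = 0.209 ✓
  T = 4.075 -> Y = 0.197 ✓
  T = 4.12 -> Y = 0.195 ✓
All samples match this transformation.

(c) 1/(|T| + 1)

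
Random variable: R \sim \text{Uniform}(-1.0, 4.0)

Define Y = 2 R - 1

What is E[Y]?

For Y = 2R - 1:
E[Y] = 2 * E[R] - 1
E[R] = (-1 + 4)/2 = 1.5
E[Y] = 2 * 1.5 - 1 = 2

2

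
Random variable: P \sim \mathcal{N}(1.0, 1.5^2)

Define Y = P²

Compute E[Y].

E[P²] = Var(P) + (E[P])² = 2.25 + 1 = 3.25

3.25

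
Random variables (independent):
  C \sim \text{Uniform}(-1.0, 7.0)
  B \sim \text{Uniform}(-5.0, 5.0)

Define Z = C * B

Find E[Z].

For independent RVs: E[XY] = E[X]*E[Y]
E[C] = 3
E[B] = 0
E[Z] = 3 * 0 = 0

0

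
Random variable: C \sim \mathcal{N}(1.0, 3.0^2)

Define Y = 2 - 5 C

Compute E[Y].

For Y = -5C + 2:
E[Y] = -5 * E[C] + 2
E[C] = 1.0 = 1
E[Y] = -5 * 1 + 2 = -3

-3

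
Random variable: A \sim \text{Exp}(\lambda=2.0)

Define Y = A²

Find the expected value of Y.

Using E[X²] = Var(X) + (E[X])²:
E[A] = 0.5
Var(A) = 1/2.0^2 = 0.25
E[A²] = 0.25 + 0.5² = 0.25 + 0.25 = 0.5

0.5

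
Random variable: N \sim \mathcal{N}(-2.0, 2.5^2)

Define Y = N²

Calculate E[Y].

E[N²] = Var(N) + (E[N])² = 6.25 + 4 = 10.25

10.25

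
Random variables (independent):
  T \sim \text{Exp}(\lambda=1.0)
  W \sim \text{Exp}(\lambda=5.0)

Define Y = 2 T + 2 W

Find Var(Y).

For independent RVs: Var(aX + bY) = a²Var(X) + b²Var(Y)
Var(T) = 1
Var(W) = 0.04
Var(Y) = 2²*1 + 2²*0.04
= 4*1 + 4*0.04 = 4.16

4.16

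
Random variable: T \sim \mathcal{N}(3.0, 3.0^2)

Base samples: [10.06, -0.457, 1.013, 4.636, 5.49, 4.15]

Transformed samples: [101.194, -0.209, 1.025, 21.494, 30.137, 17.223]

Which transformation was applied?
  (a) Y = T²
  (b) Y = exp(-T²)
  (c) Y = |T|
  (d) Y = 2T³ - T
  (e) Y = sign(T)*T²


Checking option (e) Y = sign(T)*T²:
  T = 10.06 -> Y = 101.194 ✓
  T = -0.457 -> Y = -0.209 ✓
  T = 1.013 -> Y = 1.025 ✓
All samples match this transformation.

(e) sign(T)*T²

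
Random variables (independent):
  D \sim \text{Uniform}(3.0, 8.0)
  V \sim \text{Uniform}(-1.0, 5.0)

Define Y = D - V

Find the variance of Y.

For independent RVs: Var(aX + bY) = a²Var(X) + b²Var(Y)
Var(D) = 2.0833333
Var(V) = 3
Var(Y) = 1²*2.0833333 + (-1)²*3
= 1*2.0833333 + 1*3 = 5.0833333

5.0833333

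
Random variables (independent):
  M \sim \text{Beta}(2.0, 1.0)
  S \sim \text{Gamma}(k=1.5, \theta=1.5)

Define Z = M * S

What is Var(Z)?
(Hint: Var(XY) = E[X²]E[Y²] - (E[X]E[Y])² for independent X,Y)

Var(XY) = E[X²]E[Y²] - (E[X]E[Y])²
E[M] = 0.66666667, Var(M) = 0.055555556
E[S] = 2.25, Var(S) = 3.375
E[M²] = 0.055555556 + 0.66666667² = 0.5
E[S²] = 3.375 + 2.25² = 8.4375
Var(Z) = 0.5*8.4375 - (0.66666667*2.25)²
= 4.21875 - 2.25 = 1.96875

1.96875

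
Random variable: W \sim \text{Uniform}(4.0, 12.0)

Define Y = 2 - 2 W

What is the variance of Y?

For Y = aW + b: Var(Y) = a² * Var(W)
Var(W) = (12 - 4)^2/12 = 5.3333333
Var(Y) = (-2)² * 5.3333333 = 4 * 5.3333333 = 21.333333

21.333333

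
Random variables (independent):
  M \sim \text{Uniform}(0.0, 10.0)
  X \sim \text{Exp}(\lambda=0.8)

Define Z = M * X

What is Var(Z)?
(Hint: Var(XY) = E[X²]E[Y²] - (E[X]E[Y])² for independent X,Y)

Var(XY) = E[X²]E[Y²] - (E[X]E[Y])²
E[M] = 5, Var(M) = 8.3333333
E[X] = 1.25, Var(X) = 1.5625
E[M²] = 8.3333333 + 5² = 33.333333
E[X²] = 1.5625 + 1.25² = 3.125
Var(Z) = 33.333333*3.125 - (5*1.25)²
= 104.16667 - 39.0625 = 65.104167

65.104167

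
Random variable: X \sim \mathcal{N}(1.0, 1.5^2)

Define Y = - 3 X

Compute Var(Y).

For Y = aX + b: Var(Y) = a² * Var(X)
Var(X) = 1.5^2 = 2.25
Var(Y) = (-3)² * 2.25 = 9 * 2.25 = 20.25

20.25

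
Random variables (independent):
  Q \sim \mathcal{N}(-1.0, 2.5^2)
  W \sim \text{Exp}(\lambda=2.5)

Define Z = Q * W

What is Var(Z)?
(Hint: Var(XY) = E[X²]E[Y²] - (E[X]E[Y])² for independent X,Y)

Var(XY) = E[X²]E[Y²] - (E[X]E[Y])²
E[Q] = -1, Var(Q) = 6.25
E[W] = 0.4, Var(W) = 0.16
E[Q²] = 6.25 + (-1)² = 7.25
E[W²] = 0.16 + 0.4² = 0.32
Var(Z) = 7.25*0.32 - (-1*0.4)²
= 2.32 - 0.16 = 2.16

2.16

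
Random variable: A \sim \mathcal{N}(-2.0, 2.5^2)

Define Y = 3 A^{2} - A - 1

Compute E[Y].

E[Y] = 3*E[A²] - 1*E[A] - 1
E[A] = -2
E[A²] = Var(A) + (E[A])² = 6.25 + 4 = 10.25
E[Y] = 3*10.25 - 1*(-2) - 1 = 31.75

31.75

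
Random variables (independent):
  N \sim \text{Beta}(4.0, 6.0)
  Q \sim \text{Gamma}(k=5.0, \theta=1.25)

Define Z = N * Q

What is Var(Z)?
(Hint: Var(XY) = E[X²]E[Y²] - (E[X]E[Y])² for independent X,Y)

Var(XY) = E[X²]E[Y²] - (E[X]E[Y])²
E[N] = 0.4, Var(N) = 0.021818182
E[Q] = 6.25, Var(Q) = 7.8125
E[N²] = 0.021818182 + 0.4² = 0.18181818
E[Q²] = 7.8125 + 6.25² = 46.875
Var(Z) = 0.18181818*46.875 - (0.4*6.25)²
= 8.5227273 - 6.25 = 2.2727273

2.2727273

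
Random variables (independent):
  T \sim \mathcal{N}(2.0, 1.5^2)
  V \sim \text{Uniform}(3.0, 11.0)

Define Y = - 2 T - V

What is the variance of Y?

For independent RVs: Var(aX + bY) = a²Var(X) + b²Var(Y)
Var(T) = 2.25
Var(V) = 5.3333333
Var(Y) = (-2)²*2.25 + (-1)²*5.3333333
= 4*2.25 + 1*5.3333333 = 14.333333

14.333333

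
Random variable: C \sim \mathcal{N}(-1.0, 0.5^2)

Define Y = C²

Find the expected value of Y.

E[C²] = Var(C) + (E[C])² = 0.25 + 1 = 1.25

1.25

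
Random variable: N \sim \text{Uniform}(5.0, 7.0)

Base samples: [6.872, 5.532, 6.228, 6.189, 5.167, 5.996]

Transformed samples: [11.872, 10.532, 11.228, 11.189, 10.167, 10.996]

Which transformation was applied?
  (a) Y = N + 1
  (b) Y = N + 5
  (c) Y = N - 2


Checking option (b) Y = N + 5:
  N = 6.872 -> Y = 11.872 ✓
  N = 5.532 -> Y = 10.532 ✓
  N = 6.228 -> Y = 11.228 ✓
All samples match this transformation.

(b) N + 5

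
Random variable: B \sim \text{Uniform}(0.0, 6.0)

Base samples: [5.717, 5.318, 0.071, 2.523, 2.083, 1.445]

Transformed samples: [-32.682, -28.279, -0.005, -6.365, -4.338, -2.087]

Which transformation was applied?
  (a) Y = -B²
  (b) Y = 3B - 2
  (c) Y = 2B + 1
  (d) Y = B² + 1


Checking option (a) Y = -B²:
  B = 5.717 -> Y = -32.682 ✓
  B = 5.318 -> Y = -28.279 ✓
  B = 0.071 -> Y = -0.005 ✓
All samples match this transformation.

(a) -B²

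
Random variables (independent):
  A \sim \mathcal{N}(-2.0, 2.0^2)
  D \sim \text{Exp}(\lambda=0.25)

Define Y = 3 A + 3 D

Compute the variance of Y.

For independent RVs: Var(aX + bY) = a²Var(X) + b²Var(Y)
Var(A) = 4
Var(D) = 16
Var(Y) = 3²*4 + 3²*16
= 9*4 + 9*16 = 180

180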